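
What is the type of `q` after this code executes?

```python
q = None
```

None has type NoneType

NoneType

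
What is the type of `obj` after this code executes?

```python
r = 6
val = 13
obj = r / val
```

int / int always returns float in Python 3 (6 / 13 = 0.461538)

float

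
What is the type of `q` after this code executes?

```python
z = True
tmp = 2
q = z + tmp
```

bool + int returns int (True is 1, so 1 + 2 = 3)

int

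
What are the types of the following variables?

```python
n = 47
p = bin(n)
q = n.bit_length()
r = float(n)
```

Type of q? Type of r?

int.bit_length() returns int; float() returns float

int, float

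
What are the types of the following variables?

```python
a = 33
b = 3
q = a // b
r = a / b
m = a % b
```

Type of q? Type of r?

int // int returns int; int / int returns float

int, float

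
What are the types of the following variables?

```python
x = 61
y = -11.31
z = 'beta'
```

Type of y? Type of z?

y is float; z is str

float, str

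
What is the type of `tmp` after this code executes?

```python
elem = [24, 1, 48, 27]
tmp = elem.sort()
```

list.sort() returns None (sorts in place)

NoneType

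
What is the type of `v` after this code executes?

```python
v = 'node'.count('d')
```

str.count() returns int

int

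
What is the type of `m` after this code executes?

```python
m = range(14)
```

range() returns a range object

range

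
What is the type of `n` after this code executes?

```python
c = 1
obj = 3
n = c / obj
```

int / int always returns float in Python 3 (1 / 3 = 0.333333)

float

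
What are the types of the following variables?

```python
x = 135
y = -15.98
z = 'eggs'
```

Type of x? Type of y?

x is int; y is float

int, float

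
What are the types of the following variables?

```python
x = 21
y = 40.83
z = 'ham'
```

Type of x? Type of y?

x is int; y is float

int, float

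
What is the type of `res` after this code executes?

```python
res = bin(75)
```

bin() returns str representation

str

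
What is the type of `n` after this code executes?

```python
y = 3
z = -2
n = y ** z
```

int ** negative int returns float

float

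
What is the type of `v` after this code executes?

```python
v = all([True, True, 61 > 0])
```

all() returns bool

bool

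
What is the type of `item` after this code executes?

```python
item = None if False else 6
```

Ternary: condition is False, else branch (6) taken → int

int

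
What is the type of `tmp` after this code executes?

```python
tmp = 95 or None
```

'or' returns first truthy value (95, int)

int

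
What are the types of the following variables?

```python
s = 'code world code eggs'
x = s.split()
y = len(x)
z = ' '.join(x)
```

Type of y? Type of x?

len() returns int; str.split() returns list

int, list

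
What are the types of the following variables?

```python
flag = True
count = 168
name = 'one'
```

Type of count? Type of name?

count is int; name is str

int, str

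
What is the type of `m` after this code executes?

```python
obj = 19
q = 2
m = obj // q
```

int // int returns int (19 // 2 = 9)

int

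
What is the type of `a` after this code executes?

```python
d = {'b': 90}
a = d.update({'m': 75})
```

dict.update() returns None

NoneType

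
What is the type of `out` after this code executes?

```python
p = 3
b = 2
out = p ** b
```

int ** positive int returns int (3 ** 2 = 9)

int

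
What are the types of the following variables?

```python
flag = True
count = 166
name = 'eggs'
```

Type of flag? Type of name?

flag is bool; name is str

bool, str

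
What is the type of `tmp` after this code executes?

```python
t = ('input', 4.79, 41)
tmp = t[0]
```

Index 0 of tuple is 'input' which is str

str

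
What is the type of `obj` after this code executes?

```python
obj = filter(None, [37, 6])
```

filter() returns a filter iterator object

filter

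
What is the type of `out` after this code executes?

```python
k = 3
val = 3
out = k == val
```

Equality comparison returns bool

bool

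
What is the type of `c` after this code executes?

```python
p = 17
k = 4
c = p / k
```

int / int always returns float in Python 3 (17 / 4 = 4.25)

float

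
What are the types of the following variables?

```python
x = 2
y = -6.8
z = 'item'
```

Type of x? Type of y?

x is int; y is float

int, float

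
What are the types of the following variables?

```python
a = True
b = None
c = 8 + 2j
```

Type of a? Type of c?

a is bool; c is complex

bool, complex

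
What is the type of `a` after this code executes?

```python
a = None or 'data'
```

'or' with None returns the other value ('data', str)

str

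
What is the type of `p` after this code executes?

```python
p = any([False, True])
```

any() returns bool

bool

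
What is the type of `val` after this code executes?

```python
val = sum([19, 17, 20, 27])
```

sum() of ints returns int

int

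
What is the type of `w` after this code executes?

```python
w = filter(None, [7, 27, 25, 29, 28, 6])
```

filter() returns a filter iterator object

filter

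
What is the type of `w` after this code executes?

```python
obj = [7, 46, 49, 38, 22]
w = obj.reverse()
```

list.reverse() returns None

NoneType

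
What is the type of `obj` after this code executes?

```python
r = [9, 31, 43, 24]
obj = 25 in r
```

'in' operator returns bool

bool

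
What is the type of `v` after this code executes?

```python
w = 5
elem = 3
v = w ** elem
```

int ** positive int returns int (5 ** 3 = 125)

int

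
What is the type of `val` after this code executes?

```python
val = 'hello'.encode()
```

str.encode() returns bytes

bytes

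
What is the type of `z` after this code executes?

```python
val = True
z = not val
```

'not' always returns bool

bool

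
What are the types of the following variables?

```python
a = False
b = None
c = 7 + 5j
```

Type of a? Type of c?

a is bool; c is complex

bool, complex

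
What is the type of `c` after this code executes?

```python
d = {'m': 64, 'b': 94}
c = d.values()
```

.values() returns a dict_values view object

dict_values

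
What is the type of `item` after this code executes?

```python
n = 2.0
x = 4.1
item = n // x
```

float // float returns float (floor division preserves float type)

float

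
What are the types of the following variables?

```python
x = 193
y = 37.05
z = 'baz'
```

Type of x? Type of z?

x is int; z is str

int, str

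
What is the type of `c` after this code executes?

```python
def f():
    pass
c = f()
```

A function with no return statement returns None

NoneType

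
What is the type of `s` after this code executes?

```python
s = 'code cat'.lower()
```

str.lower() returns str

str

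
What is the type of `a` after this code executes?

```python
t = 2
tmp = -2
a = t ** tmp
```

int ** negative int returns float

float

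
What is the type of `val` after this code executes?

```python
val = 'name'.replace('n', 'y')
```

str.replace() returns str

str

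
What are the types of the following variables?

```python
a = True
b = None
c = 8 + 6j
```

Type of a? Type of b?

a is bool; b is NoneType

bool, NoneType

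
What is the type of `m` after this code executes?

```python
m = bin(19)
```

bin() returns str representation

str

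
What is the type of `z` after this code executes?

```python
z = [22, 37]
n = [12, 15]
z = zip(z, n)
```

zip() returns a zip iterator object

zip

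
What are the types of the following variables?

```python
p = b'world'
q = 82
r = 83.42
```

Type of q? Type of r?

q is int; r is float

int, float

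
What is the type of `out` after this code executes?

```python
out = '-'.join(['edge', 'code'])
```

str.join() returns str

str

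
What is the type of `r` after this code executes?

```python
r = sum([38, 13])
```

sum() of ints returns int

int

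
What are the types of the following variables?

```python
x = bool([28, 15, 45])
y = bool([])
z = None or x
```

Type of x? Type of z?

bool() returns bool; None or <bool> returns the bool

bool, bool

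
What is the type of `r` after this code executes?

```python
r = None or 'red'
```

'or' with None returns the other value ('red', str)

str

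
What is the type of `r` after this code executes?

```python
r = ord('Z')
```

ord() returns int (Unicode code point)

int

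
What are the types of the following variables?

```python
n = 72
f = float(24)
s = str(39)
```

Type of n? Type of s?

n is int; s is str

int, str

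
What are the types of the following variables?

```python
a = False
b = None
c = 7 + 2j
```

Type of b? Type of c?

b is NoneType; c is complex

NoneType, complex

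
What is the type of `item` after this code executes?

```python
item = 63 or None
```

'or' returns first truthy value (63, int)

int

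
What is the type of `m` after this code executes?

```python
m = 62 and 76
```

'and' returns the last value when all truthy (76, which is int)

int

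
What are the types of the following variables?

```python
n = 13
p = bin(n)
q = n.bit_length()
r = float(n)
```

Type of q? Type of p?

int.bit_length() returns int; bin() returns str

int, str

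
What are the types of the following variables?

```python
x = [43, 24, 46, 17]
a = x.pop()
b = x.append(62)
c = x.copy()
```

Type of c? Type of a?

list.copy() returns list; list.pop() returns the element (int)

list, int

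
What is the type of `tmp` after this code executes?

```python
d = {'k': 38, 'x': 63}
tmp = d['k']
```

Accessing dict[str, int] with key 'k' returns int value 38

int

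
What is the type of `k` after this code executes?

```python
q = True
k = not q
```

'not' always returns bool

bool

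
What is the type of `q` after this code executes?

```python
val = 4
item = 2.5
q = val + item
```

int + float returns float (4 + 2.5 = 6.5)

float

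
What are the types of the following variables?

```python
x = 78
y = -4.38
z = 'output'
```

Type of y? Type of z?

y is float; z is str

float, str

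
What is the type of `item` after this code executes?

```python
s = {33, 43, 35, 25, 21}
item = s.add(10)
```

set.add() returns None (mutates in place)

NoneType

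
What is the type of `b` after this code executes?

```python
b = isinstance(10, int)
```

isinstance() returns bool

bool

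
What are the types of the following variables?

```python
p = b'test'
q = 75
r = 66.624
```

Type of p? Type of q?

p is bytes; q is int

bytes, int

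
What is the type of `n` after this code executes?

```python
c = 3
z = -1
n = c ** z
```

int ** negative int returns float

float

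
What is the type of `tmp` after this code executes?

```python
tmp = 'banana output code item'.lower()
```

str.lower() returns str

str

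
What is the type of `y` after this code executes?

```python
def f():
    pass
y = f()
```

A function with no return statement returns None

NoneType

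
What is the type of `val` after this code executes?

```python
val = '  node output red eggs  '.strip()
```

str.strip() returns str

str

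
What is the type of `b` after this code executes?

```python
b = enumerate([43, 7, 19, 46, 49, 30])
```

enumerate() returns an enumerate iterator object

enumerate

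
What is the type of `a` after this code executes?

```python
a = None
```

None has type NoneType

NoneType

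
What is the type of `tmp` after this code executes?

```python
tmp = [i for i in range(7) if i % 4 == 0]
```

A list comprehension [...] produces a list

list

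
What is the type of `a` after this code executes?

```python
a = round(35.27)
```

round() with no ndigits arg returns int

int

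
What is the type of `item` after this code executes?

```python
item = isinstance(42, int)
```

isinstance() returns bool

bool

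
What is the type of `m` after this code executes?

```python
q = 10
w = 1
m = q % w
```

int % int returns int (10 % 1 = 0)

int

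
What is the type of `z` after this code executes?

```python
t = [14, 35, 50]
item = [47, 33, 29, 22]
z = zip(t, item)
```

zip() returns a zip iterator object

zip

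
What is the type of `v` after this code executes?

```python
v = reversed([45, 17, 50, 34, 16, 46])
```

reversed() on a list returns a list_reverseiterator

list_reverseiterator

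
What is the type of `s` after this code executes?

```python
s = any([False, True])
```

any() returns bool

bool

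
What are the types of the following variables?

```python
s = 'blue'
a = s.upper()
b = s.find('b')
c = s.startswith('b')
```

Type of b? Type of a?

str.find() returns int; str.upper() returns str

int, str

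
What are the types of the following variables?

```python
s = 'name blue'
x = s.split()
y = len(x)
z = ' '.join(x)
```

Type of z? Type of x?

str.join() returns str; str.split() returns list

str, list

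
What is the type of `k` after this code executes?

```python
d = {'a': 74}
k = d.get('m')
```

dict.get() returns None when key 'm' is not found and no default given

NoneType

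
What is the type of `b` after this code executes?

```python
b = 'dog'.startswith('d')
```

str.startswith() returns bool

bool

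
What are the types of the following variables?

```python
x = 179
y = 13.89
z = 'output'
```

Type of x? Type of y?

x is int; y is float

int, float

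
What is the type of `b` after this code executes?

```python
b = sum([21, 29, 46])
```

sum() of ints returns int

int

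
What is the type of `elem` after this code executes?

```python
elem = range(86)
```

range() returns a range object

range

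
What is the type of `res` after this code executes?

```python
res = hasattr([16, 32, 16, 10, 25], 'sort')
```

hasattr() returns bool

bool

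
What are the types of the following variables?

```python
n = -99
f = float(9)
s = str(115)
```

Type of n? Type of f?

n is int; f is float

int, float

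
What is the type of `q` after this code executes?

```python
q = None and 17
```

'and' returns first falsy value (None)

NoneType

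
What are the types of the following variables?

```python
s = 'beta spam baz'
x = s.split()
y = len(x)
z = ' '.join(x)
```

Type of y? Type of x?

len() returns int; str.split() returns list

int, list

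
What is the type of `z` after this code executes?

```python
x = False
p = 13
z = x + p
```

bool + int returns int (False is 0, so 0 + 13 = 13)

int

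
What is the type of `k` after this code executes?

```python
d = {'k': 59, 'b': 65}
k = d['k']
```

Accessing dict[str, int] with key 'k' returns int value 59

int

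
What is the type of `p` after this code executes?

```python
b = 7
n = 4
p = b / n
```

int / int always returns float in Python 3 (7 / 4 = 1.75)

float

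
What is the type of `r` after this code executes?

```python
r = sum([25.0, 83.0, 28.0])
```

sum() of floats returns float

float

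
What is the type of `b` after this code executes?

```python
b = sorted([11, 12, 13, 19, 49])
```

sorted() always returns list

list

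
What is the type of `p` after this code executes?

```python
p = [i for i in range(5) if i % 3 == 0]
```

A list comprehension [...] produces a list

list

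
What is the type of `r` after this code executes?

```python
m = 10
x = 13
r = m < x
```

Comparison operators return bool

bool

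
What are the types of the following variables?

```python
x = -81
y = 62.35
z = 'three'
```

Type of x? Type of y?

x is int; y is float

int, float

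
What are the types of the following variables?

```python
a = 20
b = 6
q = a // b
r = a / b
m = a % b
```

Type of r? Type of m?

int / int returns float; int % int returns int

float, int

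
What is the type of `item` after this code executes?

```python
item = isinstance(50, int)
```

isinstance() returns bool

bool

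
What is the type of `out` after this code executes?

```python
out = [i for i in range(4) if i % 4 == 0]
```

A list comprehension [...] produces a list

list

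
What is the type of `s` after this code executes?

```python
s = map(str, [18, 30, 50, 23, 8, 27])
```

map() returns a map iterator object

map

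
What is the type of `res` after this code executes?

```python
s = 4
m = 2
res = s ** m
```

int ** positive int returns int (4 ** 2 = 16)

int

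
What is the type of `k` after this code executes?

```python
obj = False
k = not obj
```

'not' always returns bool

bool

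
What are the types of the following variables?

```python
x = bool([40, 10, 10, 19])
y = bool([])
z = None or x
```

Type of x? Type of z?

bool() returns bool; None or <bool> returns the bool

bool, bool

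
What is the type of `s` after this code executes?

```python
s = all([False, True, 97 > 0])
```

all() returns bool

bool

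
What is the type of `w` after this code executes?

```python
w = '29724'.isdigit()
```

str.isdigit() returns bool

bool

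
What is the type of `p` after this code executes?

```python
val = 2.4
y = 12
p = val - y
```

float - int returns float (2.4 - 12 = -9.6)

float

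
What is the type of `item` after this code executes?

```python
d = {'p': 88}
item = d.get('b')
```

dict.get() returns None when key 'b' is not found and no default given

NoneType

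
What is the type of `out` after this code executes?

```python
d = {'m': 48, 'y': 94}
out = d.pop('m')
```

dict.pop() returns the value (int)

int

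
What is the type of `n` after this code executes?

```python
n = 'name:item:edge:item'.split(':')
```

str.split() returns list

list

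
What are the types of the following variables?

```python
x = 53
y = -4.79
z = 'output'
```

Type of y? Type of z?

y is float; z is str

float, str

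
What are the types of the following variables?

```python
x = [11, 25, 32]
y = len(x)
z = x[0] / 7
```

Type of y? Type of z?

len() returns int; int / int returns float

int, float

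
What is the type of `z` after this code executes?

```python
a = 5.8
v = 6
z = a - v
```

float - int returns float (5.8 - 6 = -0.2)

float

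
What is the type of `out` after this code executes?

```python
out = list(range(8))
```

list(range(...)) returns list

list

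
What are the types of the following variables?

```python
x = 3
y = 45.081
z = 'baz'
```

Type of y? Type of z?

y is float; z is str

float, str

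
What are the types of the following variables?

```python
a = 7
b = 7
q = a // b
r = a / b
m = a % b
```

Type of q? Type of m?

int // int returns int; int % int returns int

int, int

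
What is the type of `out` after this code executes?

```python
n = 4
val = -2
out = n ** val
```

int ** negative int returns float

float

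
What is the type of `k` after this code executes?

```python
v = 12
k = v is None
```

'is' comparison returns bool

bool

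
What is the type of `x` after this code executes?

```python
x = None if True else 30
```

Ternary: condition is True, if branch (None) taken → NoneType

NoneType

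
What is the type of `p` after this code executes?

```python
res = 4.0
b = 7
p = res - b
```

float - int returns float (4.0 - 7 = -3.0)

float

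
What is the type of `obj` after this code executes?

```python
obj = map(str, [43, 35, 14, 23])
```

map() returns a map iterator object

map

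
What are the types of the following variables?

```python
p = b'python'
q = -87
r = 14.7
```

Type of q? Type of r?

q is int; r is float

int, float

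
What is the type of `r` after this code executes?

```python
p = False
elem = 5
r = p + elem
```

bool + int returns int (False is 0, so 0 + 5 = 5)

int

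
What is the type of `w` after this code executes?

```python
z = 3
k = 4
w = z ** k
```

int ** positive int returns int (3 ** 4 = 81)

int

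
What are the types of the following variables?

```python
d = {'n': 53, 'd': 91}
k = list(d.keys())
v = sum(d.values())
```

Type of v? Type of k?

sum of int values returns int; list(...) returns list

int, list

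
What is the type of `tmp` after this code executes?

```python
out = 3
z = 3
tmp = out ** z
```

int ** positive int returns int (3 ** 3 = 27)

int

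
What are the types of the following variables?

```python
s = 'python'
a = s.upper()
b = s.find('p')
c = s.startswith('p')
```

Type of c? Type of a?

str.startswith() returns bool; str.upper() returns str

bool, str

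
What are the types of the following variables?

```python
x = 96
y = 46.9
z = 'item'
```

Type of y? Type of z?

y is float; z is str

float, str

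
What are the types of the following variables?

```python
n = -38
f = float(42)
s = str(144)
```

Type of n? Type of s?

n is int; s is str

int, str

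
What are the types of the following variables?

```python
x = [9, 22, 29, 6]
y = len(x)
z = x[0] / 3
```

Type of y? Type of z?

len() returns int; int / int returns float

int, float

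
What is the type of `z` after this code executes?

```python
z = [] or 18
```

'or' returns first truthy value (18, which is int)

int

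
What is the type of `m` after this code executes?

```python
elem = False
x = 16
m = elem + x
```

bool + int returns int (False is 0, so 0 + 16 = 16)

int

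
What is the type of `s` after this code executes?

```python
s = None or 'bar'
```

'or' with None returns the other value ('bar', str)

str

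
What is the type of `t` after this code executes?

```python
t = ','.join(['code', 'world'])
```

str.join() returns str

str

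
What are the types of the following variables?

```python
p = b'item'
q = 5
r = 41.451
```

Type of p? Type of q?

p is bytes; q is int

bytes, int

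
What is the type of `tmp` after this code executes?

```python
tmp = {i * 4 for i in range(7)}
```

A set comprehension {expr for x in iterable} produces a set

set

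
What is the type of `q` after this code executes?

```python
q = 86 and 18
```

'and' returns the last value when all truthy (18, which is int)

int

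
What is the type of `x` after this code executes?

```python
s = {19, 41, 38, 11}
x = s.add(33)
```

set.add() returns None (mutates in place)

NoneType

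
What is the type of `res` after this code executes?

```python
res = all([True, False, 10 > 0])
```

all() returns bool

bool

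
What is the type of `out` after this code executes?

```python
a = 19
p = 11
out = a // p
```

int // int returns int (19 // 11 = 1)

int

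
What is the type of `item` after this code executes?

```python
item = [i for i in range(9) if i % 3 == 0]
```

A list comprehension [...] produces a list

list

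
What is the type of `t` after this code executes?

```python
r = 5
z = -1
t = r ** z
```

int ** negative int returns float

float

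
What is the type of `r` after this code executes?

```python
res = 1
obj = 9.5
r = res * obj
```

int * float returns float (1 * 9.5 = 9.5)

float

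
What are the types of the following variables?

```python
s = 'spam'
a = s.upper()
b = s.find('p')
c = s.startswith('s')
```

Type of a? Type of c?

str.upper() returns str; str.startswith() returns bool

str, bool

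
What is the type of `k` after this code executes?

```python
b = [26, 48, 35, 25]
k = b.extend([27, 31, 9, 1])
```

list.extend() returns None

NoneType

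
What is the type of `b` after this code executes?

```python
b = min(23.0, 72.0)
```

min() of floats returns float

float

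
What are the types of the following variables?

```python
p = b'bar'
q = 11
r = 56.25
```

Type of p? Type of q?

p is bytes; q is int

bytes, int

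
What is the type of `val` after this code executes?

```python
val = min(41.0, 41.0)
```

min() of floats returns float

float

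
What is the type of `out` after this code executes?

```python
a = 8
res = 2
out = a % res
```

int % int returns int (8 % 2 = 0)

int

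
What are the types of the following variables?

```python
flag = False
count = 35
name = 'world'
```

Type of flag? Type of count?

flag is bool; count is int

bool, int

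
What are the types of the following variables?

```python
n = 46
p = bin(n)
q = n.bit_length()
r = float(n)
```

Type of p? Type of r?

bin() returns str; float() returns float

str, float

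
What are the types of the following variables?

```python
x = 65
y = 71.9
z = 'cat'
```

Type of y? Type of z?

y is float; z is str

float, str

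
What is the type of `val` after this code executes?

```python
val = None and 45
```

'and' returns first falsy value (None)

NoneType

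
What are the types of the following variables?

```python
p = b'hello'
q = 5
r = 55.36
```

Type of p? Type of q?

p is bytes; q is int

bytes, int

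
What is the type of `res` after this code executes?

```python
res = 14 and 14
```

'and' returns the last value when all truthy (14, which is int)

int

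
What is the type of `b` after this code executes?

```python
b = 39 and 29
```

'and' returns the last value when all truthy (29, which is int)

int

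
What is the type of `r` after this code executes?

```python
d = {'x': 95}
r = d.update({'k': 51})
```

dict.update() returns None

NoneType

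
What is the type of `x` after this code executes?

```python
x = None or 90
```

'or' with None returns the other value (90, int)

int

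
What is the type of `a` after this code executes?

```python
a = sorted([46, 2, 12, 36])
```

sorted() always returns list

list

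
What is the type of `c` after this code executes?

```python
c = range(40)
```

range() returns a range object

range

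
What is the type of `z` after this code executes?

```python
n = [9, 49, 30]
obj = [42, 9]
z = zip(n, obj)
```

zip() returns a zip iterator object

zip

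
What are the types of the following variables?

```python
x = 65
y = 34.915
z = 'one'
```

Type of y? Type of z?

y is float; z is str

float, str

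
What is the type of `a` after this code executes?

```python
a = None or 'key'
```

'or' with None returns the other value ('key', str)

str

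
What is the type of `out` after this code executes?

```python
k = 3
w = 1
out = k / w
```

int / int always returns float in Python 3 (3 / 1 = 3)

float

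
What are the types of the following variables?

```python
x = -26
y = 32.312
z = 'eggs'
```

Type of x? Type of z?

x is int; z is str

int, str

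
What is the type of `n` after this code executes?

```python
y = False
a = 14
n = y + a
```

bool + int returns int (False is 0, so 0 + 14 = 14)

int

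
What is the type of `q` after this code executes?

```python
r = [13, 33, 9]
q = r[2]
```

Indexing a list of ints returns int (r[2] = 9)

int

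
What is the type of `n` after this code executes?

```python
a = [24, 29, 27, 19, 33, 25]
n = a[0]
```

Indexing a list of ints returns int (a[0] = 24)

int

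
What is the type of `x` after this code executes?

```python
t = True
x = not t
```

'not' always returns bool

bool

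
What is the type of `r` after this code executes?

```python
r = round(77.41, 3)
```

round() with ndigits arg returns float

float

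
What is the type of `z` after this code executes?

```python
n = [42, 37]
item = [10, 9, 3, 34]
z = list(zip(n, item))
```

list(zip(...)) returns a list of tuples

list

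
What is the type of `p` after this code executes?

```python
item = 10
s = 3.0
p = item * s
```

int * float returns float (10 * 3.0 = 30.0)

float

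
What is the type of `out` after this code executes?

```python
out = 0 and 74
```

'and' returns the first falsy value (0, which is int)

int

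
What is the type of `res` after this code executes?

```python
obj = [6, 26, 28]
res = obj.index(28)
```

list.index() returns int

int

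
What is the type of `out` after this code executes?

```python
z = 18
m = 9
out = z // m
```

int // int returns int (18 // 9 = 2)

int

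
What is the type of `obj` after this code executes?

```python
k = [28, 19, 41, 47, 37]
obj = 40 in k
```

'in' operator returns bool

bool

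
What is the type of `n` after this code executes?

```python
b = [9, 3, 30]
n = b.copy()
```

list.copy() returns list

list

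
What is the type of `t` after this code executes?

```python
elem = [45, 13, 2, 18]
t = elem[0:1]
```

Slicing a list always returns a list

list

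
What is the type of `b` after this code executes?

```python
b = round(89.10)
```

round() with no ndigits arg returns int

int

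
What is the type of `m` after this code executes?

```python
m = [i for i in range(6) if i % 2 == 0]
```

A list comprehension [...] produces a list

list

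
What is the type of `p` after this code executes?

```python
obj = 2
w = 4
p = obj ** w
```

int ** positive int returns int (2 ** 4 = 16)

int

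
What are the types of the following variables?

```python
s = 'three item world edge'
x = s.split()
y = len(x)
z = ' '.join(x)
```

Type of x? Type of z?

str.split() returns list; str.join() returns str

list, str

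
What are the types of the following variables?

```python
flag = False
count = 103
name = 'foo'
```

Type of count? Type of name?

count is int; name is str

int, str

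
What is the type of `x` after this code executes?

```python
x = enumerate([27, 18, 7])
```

enumerate() returns an enumerate iterator object

enumerate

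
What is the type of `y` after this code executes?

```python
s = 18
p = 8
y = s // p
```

int // int returns int (18 // 8 = 2)

int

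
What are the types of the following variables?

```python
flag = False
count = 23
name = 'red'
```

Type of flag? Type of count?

flag is bool; count is int

bool, int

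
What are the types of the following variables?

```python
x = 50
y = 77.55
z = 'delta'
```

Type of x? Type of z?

x is int; z is str

int, str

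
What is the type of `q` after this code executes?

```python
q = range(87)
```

range() returns a range object

range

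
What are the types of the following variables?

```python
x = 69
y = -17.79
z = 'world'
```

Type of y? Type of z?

y is float; z is str

float, str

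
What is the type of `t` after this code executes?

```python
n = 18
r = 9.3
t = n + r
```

int + float returns float (18 + 9.3 = 27.3)

float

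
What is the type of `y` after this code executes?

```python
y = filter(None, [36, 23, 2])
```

filter() returns a filter iterator object

filter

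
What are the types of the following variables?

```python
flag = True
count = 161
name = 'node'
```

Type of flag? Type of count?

flag is bool; count is int

bool, int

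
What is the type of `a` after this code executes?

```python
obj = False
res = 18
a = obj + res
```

bool + int returns int (False is 0, so 0 + 18 = 18)

int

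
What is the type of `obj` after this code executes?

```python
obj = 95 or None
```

'or' returns first truthy value (95, int)

int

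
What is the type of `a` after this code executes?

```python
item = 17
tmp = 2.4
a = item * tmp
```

int * float returns float (17 * 2.4 = 40.8)

float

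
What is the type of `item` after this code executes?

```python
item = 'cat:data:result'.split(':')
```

str.split() returns list

list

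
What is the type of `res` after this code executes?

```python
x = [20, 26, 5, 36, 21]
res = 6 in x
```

'in' operator returns bool

bool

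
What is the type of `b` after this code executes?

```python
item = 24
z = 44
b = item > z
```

Comparison operators return bool

bool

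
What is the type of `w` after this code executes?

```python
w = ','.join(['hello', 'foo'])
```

str.join() returns str

str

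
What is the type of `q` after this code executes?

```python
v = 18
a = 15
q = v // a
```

int // int returns int (18 // 15 = 1)

int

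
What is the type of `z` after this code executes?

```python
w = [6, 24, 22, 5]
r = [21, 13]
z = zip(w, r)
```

zip() returns a zip iterator object

zip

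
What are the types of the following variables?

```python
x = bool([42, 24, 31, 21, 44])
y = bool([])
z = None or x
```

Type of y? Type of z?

bool() returns bool; None or <bool> returns the bool

bool, bool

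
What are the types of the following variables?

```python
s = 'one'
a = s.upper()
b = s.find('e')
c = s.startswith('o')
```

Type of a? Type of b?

str.upper() returns str; str.find() returns int

str, int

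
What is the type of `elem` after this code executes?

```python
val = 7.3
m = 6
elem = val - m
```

float - int returns float (7.3 - 6 = 1.3)

float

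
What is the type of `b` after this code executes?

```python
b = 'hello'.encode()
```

str.encode() returns bytes

bytes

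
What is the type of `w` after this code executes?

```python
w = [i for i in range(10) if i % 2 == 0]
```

A list comprehension [...] produces a list

list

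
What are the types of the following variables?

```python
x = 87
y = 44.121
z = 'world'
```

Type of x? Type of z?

x is int; z is str

int, str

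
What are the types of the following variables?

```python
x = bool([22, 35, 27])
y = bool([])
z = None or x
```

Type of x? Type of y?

bool() returns bool; bool() returns bool

bool, bool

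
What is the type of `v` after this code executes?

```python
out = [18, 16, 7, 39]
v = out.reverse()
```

list.reverse() returns None

NoneType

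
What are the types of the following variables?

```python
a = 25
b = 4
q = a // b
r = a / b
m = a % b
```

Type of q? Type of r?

int // int returns int; int / int returns float

int, float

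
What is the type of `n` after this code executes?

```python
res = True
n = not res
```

'not' always returns bool

bool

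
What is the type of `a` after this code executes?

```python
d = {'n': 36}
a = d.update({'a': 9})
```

dict.update() returns None

NoneType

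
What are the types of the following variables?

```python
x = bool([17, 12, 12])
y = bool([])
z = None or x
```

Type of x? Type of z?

bool() returns bool; None or <bool> returns the bool

bool, bool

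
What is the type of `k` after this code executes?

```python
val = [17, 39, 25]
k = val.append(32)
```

list.append() returns None (mutates in place)

NoneType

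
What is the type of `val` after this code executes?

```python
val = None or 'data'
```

'or' with None returns the other value ('data', str)

str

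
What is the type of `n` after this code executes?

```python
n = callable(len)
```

callable() returns bool

bool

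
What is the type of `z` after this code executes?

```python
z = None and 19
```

'and' returns first falsy value (None)

NoneType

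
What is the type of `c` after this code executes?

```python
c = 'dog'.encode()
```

str.encode() returns bytes

bytes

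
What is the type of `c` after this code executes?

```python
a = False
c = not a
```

'not' always returns bool

bool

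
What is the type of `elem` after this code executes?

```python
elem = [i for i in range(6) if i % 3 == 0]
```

A list comprehension [...] produces a list

list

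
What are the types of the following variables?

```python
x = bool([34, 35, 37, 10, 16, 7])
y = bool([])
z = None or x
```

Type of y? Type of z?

bool() returns bool; None or <bool> returns the bool

bool, bool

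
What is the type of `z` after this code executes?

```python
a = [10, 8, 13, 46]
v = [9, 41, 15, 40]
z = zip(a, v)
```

zip() returns a zip iterator object

zip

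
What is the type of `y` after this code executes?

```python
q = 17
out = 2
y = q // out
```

int // int returns int (17 // 2 = 8)

int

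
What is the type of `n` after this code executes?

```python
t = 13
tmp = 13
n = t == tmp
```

Equality comparison returns bool

bool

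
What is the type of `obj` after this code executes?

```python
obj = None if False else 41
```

Ternary: condition is False, else branch (41) taken → int

int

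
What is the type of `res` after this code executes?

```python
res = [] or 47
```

'or' returns first truthy value (47, which is int)

int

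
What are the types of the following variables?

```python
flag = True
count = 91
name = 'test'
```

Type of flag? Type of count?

flag is bool; count is int

bool, int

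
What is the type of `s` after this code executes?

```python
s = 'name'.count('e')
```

str.count() returns int

int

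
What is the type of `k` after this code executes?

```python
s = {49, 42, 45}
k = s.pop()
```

Popping from a set of ints returns int

int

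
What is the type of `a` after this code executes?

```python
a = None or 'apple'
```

'or' with None returns the other value ('apple', str)

str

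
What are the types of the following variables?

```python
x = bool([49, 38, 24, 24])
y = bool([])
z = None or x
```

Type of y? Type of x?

bool() returns bool; bool() returns bool

bool, bool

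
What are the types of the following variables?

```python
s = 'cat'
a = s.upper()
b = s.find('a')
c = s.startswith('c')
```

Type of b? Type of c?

str.find() returns int; str.startswith() returns bool

int, bool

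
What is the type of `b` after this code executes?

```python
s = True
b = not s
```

'not' always returns bool

bool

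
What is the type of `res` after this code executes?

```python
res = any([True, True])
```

any() returns bool

bool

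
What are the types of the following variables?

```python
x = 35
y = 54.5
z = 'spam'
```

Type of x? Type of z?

x is int; z is str

int, str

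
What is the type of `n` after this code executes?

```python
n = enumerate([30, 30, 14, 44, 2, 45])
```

enumerate() returns an enumerate iterator object

enumerate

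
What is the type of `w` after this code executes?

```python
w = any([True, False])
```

any() returns bool

bool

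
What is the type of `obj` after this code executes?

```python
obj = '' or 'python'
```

'or' returns first truthy value ('python', which is str)

str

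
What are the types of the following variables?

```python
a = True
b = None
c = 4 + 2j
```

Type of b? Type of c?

b is NoneType; c is complex

NoneType, complex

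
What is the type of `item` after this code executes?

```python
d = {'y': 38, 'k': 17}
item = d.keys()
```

.keys() returns a dict_keys view object

dict_keys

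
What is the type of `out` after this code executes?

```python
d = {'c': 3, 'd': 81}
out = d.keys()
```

.keys() returns a dict_keys view object

dict_keys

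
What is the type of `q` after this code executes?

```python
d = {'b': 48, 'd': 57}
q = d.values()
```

.values() returns a dict_values view object

dict_values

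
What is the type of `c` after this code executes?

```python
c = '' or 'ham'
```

'or' returns first truthy value ('ham', which is str)

str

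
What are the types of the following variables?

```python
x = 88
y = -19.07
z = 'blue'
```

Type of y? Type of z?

y is float; z is str

float, str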